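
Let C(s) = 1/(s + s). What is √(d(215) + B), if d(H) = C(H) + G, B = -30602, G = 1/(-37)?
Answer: I*√7746232368830/15910 ≈ 174.93*I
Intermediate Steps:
C(s) = 1/(2*s)
G = -1/37 ≈ -0.027027
d(H) = -1/37 + 1/(2*H) (d(H) = 1/(2*H) - 1/37 = -1/37 + 1/(2*H))
√(d(215) + B) = √((1/74)*(37 - 2*215)/215 - 30602) = √((1/74)*(1/215)*(37 - 430) - 30602) = √((1/74)*(1/215)*(-393) - 30602) = √(-393/15910 - 30602) = √(-486878213/15910) = I*√7746232368830/15910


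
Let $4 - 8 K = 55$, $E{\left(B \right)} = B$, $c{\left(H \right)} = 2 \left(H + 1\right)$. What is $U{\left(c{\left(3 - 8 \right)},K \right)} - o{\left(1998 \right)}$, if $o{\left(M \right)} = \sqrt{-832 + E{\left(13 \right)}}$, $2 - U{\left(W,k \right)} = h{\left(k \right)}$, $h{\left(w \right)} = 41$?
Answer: $-39 - 3 i \sqrt{91} \approx -39.0 - 28.618 i$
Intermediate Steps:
$c{\left(H \right)} = 2 + 2 H$ ($c{\left(H \right)} = 2 \left(1 + H\right) = 2 + 2 H$)
$K = - \frac{51}{8}$ ($K = \frac{1}{2} - \frac{55}{8} = - \frac{51}{8} \approx -6.375$)
$U{\left(W,k \right)} = -39$ ($U{\left(W,k \right)} = 2 - 41 = -39$)
$o{\left(M \right)} = 3 i \sqrt{91}$ ($o{\left(M \right)} = \sqrt{-832 + 13} = \sqrt{-819} = 3 i \sqrt{91}$)
$U{\left(c{\left(3 - 8 \right)},K \right)} - o{\left(1998 \right)} = -39 - 3 i \sqrt{91}$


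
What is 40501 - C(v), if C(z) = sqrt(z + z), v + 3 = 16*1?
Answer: 40501 - sqrt(26) ≈ 40496.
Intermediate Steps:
v = 13 (v = -3 + 16*1 = -3 + 16 = 13)
C(z) = sqrt(2)*sqrt(z) (C(z) = sqrt(2*z) = sqrt(2)*sqrt(z))
40501 - C(v) = 40501 - sqrt(2)*sqrt(13) = 40501 - sqrt(26)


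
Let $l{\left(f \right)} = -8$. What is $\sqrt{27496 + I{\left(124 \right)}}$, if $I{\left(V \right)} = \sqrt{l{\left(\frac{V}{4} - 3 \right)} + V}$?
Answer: $\sqrt{27496 + 2 \sqrt{29}} \approx 165.85$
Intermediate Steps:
$I{\left(V \right)} = \sqrt{-8 + V}$
$\sqrt{27496 + I{\left(124 \right)}} = \sqrt{27496 + \sqrt{-8 + 124}} = \sqrt{27496 + \sqrt{116}} = \sqrt{27496 + 2 \sqrt{29}}$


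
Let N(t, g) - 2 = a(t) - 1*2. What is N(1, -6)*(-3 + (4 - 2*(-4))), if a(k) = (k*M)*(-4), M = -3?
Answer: 108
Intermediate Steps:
a(k) = 12*k (a(k) = (k*(-3))*(-4) = -3*k*(-4) = 12*k)
N(t, g) = 12*t (N(t, g) = 2 + (12*t - 1*2) = 2 + (12*t - 2) = 2 + (-2 + 12*t) = 12*t)
N(1, -6)*(-3 + (4 - 2*(-4))) = (12*1)*(-3 + (4 - 2*(-4))) = 12*(-3 + (4 + 8)) = 12*(-3 + 12) = 12*9 = 108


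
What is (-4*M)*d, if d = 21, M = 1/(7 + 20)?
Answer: -28/9 ≈ -3.1111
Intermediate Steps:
M = 1/27 ≈ 0.037037
(-4*M)*d = -4*1/27*21 = -4/27*21 = -28/9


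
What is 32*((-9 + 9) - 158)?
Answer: -5056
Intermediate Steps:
32*((-9 + 9) - 158) = 32*(0 - 158) = 32*(-158) = -5056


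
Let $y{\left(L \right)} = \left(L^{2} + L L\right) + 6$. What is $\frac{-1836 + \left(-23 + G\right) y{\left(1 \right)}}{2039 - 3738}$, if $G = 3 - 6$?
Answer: $\frac{2044}{1699} \approx 1.2031$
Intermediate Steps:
$G = -3$
$y{\left(L \right)} = 6 + 2 L^{2}$ ($y{\left(L \right)} = \left(L^{2} + L^{2}\right) + 6 = 2 L^{2} + 6 = 6 + 2 L^{2}$)
$\frac{-1836 + \left(-23 + G\right) y{\left(1 \right)}}{2039 - 3738} = \frac{-1836 + \left(-23 - 3\right) \left(6 + 2 \cdot 1^{2}\right)}{2039 - 3738} = \frac{-1836 - 26 \left(6 + 2 \cdot 1\right)}{-1699} = \left(-1836 - 26 \left(6 + 2\right)\right) \left(- \frac{1}{1699}\right) = \left(-1836 - 208\right) \left(- \frac{1}{1699}\right) = \left(-2044\right) \left(- \frac{1}{1699}\right) = \frac{2044}{1699}$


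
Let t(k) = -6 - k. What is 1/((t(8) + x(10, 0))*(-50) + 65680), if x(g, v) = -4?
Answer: 1/66580 ≈ 1.5020e-5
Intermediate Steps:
1/((t(8) + x(10, 0))*(-50) + 65680) = 1/(((-6 - 1*8) - 4)*(-50) + 65680) = 1/(((-6 - 8) - 4)*(-50) + 65680) = 1/((-14 - 4)*(-50) + 65680) = 1/(-18*(-50) + 65680) = 1/(900 + 65680) = 1/66580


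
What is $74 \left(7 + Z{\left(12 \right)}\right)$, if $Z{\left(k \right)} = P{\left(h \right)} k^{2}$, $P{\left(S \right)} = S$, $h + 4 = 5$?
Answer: $11174$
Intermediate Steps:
$h = 1$ ($h = -4 + 5 = 1$)
$Z{\left(k \right)} = k^{2}$ ($Z{\left(k \right)} = 1 k^{2} = k^{2}$)
$74 \left(7 + Z{\left(12 \right)}\right) = 74 \left(7 + 12^{2}\right) = 74 \left(7 + 144\right) = 74 \cdot 151 = 11174$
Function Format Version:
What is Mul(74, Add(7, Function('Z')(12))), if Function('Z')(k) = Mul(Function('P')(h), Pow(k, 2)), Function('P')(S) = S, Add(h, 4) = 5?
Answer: 11174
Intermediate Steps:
h = 1 (h = Add(-4, 5) = 1)
Function('Z')(k) = Pow(k, 2) (Function('Z')(k) = Mul(1, Pow(k, 2)) = Pow(k, 2))
Mul(74, Add(7, Function('Z')(12))) = Mul(74, Add(7, Pow(12, 2))) = Mul(74, Add(7, 144)) = Mul(74, 151) = 11174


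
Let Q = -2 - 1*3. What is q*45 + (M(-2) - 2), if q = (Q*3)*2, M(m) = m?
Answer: -1354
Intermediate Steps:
Q = -5 (Q = -2 - 3 = -5)
q = -30 (q = -5*3*2 = -15*2 = -30)
q*45 + (M(-2) - 2) = -30*45 + (-2 - 2) = -1350 - 4 = -1354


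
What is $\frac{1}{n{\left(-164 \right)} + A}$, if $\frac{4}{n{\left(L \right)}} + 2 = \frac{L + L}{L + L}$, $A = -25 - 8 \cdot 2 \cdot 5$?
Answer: $- \frac{1}{109} \approx -0.0091743$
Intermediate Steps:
$A = -105$ ($A = -25 - 80 = -105$)
$n{\left(L \right)} = -4$ ($n{\left(L \right)} = \frac{4}{-2 + \frac{L + L}{L + L}} = \frac{4}{-2 + \frac{2 L}{2 L}} = \frac{4}{-2 + 2 L \frac{1}{2 L}} = \frac{4}{-2 + 1} = \frac{4}{-1} = 4 \left(-1\right) = -4$)
$\frac{1}{n{\left(-164 \right)} + A} = \frac{1}{-4 - 105} = \frac{1}{-109} = - \frac{1}{109}$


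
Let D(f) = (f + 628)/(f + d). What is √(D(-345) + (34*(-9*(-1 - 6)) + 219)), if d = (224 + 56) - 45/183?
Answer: √9332619415/1990 ≈ 48.545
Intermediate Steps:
d = 17065/61 (d = 280 - 45*1/183 = 280 - 15/61 = 17065/61 ≈ 279.75)
D(f) = (628 + f)/(17065/61 + f) (D(f) = (f + 628)/(f + 17065/61) = (628 + f)/(17065/61 + f))
√(D(-345) + (34*(-9*(-1 - 6)) + 219)) = √(61*(628 - 345)/(17065 + 61*(-345)) + (34*(-9*(-1 - 6)) + 219)) = √(61*283/(17065 - 21045) + (34*(-9*(-7)) + 219)) = √(61*283/(-3980) + (34*63 + 219)) = √(61*(-1/3980)*283 + (2142 + 219)) = √(-17263/3980 + 2361) = √(9379517/3980) = √9332619415/1990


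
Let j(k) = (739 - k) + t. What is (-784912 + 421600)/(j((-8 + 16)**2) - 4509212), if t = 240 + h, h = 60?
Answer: 363312/4508237 ≈ 0.080588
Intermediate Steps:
t = 300 (t = 240 + 60 = 300)
j(k) = 1039 - k (j(k) = (739 - k) + 300 = 1039 - k)
(-784912 + 421600)/(j((-8 + 16)**2) - 4509212) = (-784912 + 421600)/((1039 - (-8 + 16)**2) - 4509212) = -363312/((1039 - 1*8**2) - 4509212) = -363312/((1039 - 1*64) - 4509212) = -363312/((1039 - 64) - 4509212) = -363312/(975 - 4509212) = -363312/(-4508237) = -363312*(-1/4508237) = 363312/4508237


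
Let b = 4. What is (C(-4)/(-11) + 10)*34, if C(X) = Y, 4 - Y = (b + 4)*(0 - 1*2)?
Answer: 3060/11 ≈ 278.18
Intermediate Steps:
Y = 20 (Y = 4 - (4 + 4)*(0 - 1*2) = 4 - 8*(0 - 2) = 4 - 8*(-2) = 4 - 1*(-16) = 4 + 16 = 20)
C(X) = 20
(C(-4)/(-11) + 10)*34 = (20/(-11) + 10)*34 = (-1/11*20 + 10)*34 = (-20/11 + 10)*34 = (90/11)*34 = 3060/11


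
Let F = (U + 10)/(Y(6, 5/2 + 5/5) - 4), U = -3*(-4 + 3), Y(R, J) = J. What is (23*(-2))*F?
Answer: 1196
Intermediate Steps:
U = 3 (U = -3*(-1) = 3)
F = -26 (F = (3 + 10)/((5/2 + 5/5) - 4) = 13/((5*(½) + 5*(⅕)) - 4) = 13/((5/2 + 1) - 4) = 13/(7/2 - 4) = 13/(-½) = 13*(-2) = -26)
(23*(-2))*F = (23*(-2))*(-26) = -46*(-26) = 1196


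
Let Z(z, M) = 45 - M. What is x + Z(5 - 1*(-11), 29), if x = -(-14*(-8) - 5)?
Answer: -91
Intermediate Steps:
x = -107 (x = -(112 - 5) = -1*107 = -107)
x + Z(5 - 1*(-11), 29) = -107 + (45 - 1*29) = -107 + (45 - 29) = -107 + 16 = -91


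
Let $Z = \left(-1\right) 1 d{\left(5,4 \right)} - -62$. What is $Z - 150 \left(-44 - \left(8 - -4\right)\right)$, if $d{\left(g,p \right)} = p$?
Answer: $8458$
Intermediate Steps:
$Z = 58$ ($Z = \left(-1\right) 1 \cdot 4 - -62 = \left(-1\right) 4 + 62 = -4 + 62 = 58$)
$Z - 150 \left(-44 - \left(8 - -4\right)\right) = 58 - 150 \left(-44 - \left(8 - -4\right)\right) = 58 - 150 \left(-44 - \left(8 + 4\right)\right) = 58 - 150 \left(-44 - 12\right) = 58 - -8400 = 58 + 8400 = 8458$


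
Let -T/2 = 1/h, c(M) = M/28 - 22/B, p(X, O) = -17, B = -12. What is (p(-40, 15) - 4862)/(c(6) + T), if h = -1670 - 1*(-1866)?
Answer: -1434426/599 ≈ -2394.7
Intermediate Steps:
c(M) = 11/6 + M/28 (c(M) = M/28 - 22/(-12) = M*(1/28) - 22*(-1/12) = M/28 + 11/6 = 11/6 + M/28)
h = 196 (h = -1670 + 1866 = 196)
T = -1/98 (T = -2/196 = -2*1/196 = -1/98 ≈ -0.010204)
(p(-40, 15) - 4862)/(c(6) + T) = (-17 - 4862)/((11/6 + (1/28)*6) - 1/98) = -4879/((11/6 + 3/14) - 1/98) = -4879/(43/21 - 1/98) = -4879/599/294 = -4879*294/599 = -1434426/599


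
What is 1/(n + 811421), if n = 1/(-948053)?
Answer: 948053/769270113312 ≈ 1.2324e-6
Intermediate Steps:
n = -1/948053 ≈ -1.0548e-6
1/(n + 811421) = 1/(-1/948053 + 811421) = 1/(769270113312/948053) = 948053/769270113312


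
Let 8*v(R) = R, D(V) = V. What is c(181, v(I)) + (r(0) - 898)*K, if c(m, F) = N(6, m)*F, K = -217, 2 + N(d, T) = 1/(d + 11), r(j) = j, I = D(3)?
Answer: 26501677/136 ≈ 1.9487e+5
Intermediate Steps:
I = 3
v(R) = R/8
N(d, T) = -2 + 1/(11 + d) (N(d, T) = -2 + 1/(d + 11) = -2 + 1/(11 + d))
c(m, F) = -33*F/17 (c(m, F) = ((-21 - 2*6)/(11 + 6))*F = ((-21 - 12)/17)*F = ((1/17)*(-33))*F = -33*F/17)
c(181, v(I)) + (r(0) - 898)*K = -33*3/136 + (0 - 898)*(-217) = -33/17*3/8 - 898*(-217) = -99/136 + 194866 = 26501677/136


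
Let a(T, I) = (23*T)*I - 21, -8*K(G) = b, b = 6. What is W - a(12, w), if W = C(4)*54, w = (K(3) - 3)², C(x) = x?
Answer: -14577/4 ≈ -3644.3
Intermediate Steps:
K(G) = -¾ (K(G) = -⅛*6 = -¾)
w = 225/16 (w = (-¾ - 3)² = (-15/4)² = 225/16 ≈ 14.063)
a(T, I) = -21 + 23*I*T (a(T, I) = 23*I*T - 21 = -21 + 23*I*T)
W = 216 (W = 4*54 = 216)
W - a(12, w) = 216 - (-21 + 23*(225/16)*12) = 216 - (-21 + 15525/4) = 216 - 1*15441/4 = 216 - 15441/4 = -14577/4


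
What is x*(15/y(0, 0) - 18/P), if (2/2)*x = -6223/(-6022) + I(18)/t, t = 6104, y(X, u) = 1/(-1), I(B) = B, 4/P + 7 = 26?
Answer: -1914202797/18379144 ≈ -104.15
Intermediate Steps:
P = 4/19 (P = 4/(-7 + 26) = 4/19 ≈ 0.21053)
y(X, u) = -1
x = 9523397/9189572 (x = -6223/(-6022) + 18/6104 = -6223*(-1/6022) + 18*(1/6104) = 6223/6022 + 9/3052 = 9523397/9189572 ≈ 1.0363)
x*(15/y(0, 0) - 18/P) = 9523397*(15/(-1) - 18/4/19)/9189572 = 9523397*(15*(-1) - 18*19/4)/9189572 = 9523397*(-15 - 171/2)/9189572 = (9523397/9189572)*(-201/2) = -1914202797/18379144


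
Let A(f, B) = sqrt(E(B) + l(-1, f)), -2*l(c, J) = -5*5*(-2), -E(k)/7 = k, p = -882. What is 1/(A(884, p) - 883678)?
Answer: -883678/780886801535 - sqrt(6149)/780886801535 ≈ -1.1317e-6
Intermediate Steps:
E(k) = -7*k
l(c, J) = -25 (l(c, J) = -(-5*5)*(-2)/2 = -(-25)*(-2)/2 = -1/2*50 = -25)
A(f, B) = sqrt(-25 - 7*B) (A(f, B) = sqrt(-7*B - 25) = sqrt(-25 - 7*B))
1/(A(884, p) - 883678) = 1/(sqrt(-25 - 7*(-882)) - 883678) = 1/(sqrt(-25 + 6174) - 883678) = 1/(sqrt(6149) - 883678) = 1/(-883678 + sqrt(6149))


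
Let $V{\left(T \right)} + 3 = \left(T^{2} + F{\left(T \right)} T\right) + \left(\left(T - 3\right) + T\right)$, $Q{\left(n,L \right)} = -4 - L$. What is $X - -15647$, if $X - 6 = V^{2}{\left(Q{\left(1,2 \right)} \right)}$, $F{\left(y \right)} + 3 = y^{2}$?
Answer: $48053$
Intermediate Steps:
$F{\left(y \right)} = -3 + y^{2}$
$V{\left(T \right)} = -6 + T^{2} + 2 T + T \left(-3 + T^{2}\right)$ ($V{\left(T \right)} = -3 + \left(\left(T^{2} + \left(-3 + T^{2}\right) T\right) + \left(\left(T - 3\right) + T\right)\right) = -3 + \left(\left(T^{2} + T \left(-3 + T^{2}\right)\right) + \left(\left(-3 + T\right) + T\right)\right) = -3 + \left(\left(T^{2} + T \left(-3 + T^{2}\right)\right) + \left(-3 + 2 T\right)\right) = -3 + \left(-3 + T^{2} + 2 T + T \left(-3 + T^{2}\right)\right) = -6 + T^{2} + 2 T + T \left(-3 + T^{2}\right)$)
$X = 32406$ ($X = 6 + \left(-6 + \left(-4 - 2\right)^{2} + \left(-4 - 2\right)^{3} - \left(-4 - 2\right)\right)^{2} = 6 + \left(-6 + \left(-6\right)^{2} + \left(-6\right)^{3} - -6\right)^{2} = 6 + \left(-6 + 36 - 216 + 6\right)^{2} = 6 + \left(-180\right)^{2} = 6 + 32400 = 32406$)
$X - -15647 = 32406 - -15647 = 32406 + 15647 = 48053$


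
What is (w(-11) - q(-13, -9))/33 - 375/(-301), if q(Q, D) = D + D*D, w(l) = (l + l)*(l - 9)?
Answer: 123143/9933 ≈ 12.397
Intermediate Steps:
w(l) = 2*l*(-9 + l) (w(l) = (2*l)*(-9 + l) = 2*l*(-9 + l))
q(Q, D) = D + D**2
(w(-11) - q(-13, -9))/33 - 375/(-301) = (2*(-11)*(-9 - 11) - (-9)*(1 - 9))/33 - 375/(-301) = (2*(-11)*(-20) - (-9)*(-8))*(1/33) - 375*(-1/301) = (440 - 1*72)*(1/33) + 375/301 = (440 - 72)*(1/33) + 375/301 = 368*(1/33) + 375/301 = 368/33 + 375/301 = 123143/9933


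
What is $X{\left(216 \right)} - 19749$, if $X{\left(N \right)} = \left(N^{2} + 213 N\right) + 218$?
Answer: $73133$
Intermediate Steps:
$X{\left(N \right)} = 218 + N^{2} + 213 N$
$X{\left(216 \right)} - 19749 = \left(218 + 216^{2} + 213 \cdot 216\right) - 19749 = \left(218 + 46656 + 46008\right) - 19749 = 92882 - 19749 = 73133$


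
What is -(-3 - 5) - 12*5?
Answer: -52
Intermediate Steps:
-(-3 - 5) - 12*5 = -1*(-8) - 60 = 8 - 60 = -52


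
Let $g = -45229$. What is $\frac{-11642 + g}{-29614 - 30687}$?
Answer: $\frac{56871}{60301} \approx 0.94312$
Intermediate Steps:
$\frac{-11642 + g}{-29614 - 30687} = \frac{-11642 - 45229}{-29614 - 30687} = - \frac{56871}{-60301} = \left(-56871\right) \left(- \frac{1}{60301}\right) = \frac{56871}{60301}$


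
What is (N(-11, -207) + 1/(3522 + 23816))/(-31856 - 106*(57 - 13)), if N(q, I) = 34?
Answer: -929493/998383760 ≈ -0.00093100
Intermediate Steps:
(N(-11, -207) + 1/(3522 + 23816))/(-31856 - 106*(57 - 13)) = (34 + 1/(3522 + 23816))/(-31856 - 106*(57 - 13)) = (34 + 1/27338)/(-31856 - 106*44) = (34 + 1/27338)/(-31856 - 4664) = (929493/27338)/(-36520) = (929493/27338)*(-1/36520) = -929493/998383760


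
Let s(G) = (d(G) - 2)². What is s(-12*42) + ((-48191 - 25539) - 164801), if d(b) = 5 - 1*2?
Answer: -238530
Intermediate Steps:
d(b) = 3 (d(b) = 5 - 2 = 3)
s(G) = 1 (s(G) = (3 - 2)² = 1² = 1)
s(-12*42) + ((-48191 - 25539) - 164801) = 1 + ((-48191 - 25539) - 164801) = 1 + (-73730 - 164801) = 1 - 238531 = -238530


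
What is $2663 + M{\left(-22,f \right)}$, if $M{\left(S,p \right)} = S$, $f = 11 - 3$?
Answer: $2641$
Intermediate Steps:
$f = 8$ ($f = 11 - 3 = 8$)
$2663 + M{\left(-22,f \right)} = 2663 - 22 = 2641$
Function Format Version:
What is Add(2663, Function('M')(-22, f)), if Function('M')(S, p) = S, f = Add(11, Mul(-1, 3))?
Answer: 2641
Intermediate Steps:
f = 8 (f = Add(11, -3) = 8)
Add(2663, Function('M')(-22, f)) = Add(2663, -22) = 2641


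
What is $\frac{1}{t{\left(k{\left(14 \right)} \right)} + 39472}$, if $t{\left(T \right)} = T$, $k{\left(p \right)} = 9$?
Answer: $\frac{1}{39481} \approx 2.5329 \cdot 10^{-5}$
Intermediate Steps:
$\frac{1}{t{\left(k{\left(14 \right)} \right)} + 39472} = \frac{1}{9 + 39472} = \frac{1}{39481}$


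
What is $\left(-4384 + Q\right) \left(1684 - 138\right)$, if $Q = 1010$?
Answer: $-5216204$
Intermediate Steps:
$\left(-4384 + Q\right) \left(1684 - 138\right) = \left(-4384 + 1010\right) \left(1684 - 138\right) = \left(-3374\right) 1546 = -5216204$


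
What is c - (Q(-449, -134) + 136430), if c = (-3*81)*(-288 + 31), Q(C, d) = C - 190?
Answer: -73340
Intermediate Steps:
Q(C, d) = -190 + C
c = 62451 (c = -243*(-257) = 62451)
c - (Q(-449, -134) + 136430) = 62451 - ((-190 - 449) + 136430) = 62451 - (-639 + 136430) = 62451 - 1*135791 = 62451 - 135791 = -73340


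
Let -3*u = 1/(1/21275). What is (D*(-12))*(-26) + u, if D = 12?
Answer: -10043/3 ≈ -3347.7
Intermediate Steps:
u = -21275/3 (u = -1/(3*(1/21275)) = -1/(3*1/21275) = -1/3*21275 = -21275/3 ≈ -7091.7)
(D*(-12))*(-26) + u = (12*(-12))*(-26) - 21275/3 = -144*(-26) - 21275/3 = 3744 - 21275/3 = -10043/3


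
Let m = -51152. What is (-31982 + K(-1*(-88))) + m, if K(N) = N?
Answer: -83046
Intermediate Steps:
(-31982 + K(-1*(-88))) + m = (-31982 - 1*(-88)) - 51152 = (-31982 + 88) - 51152 = -31894 - 51152 = -83046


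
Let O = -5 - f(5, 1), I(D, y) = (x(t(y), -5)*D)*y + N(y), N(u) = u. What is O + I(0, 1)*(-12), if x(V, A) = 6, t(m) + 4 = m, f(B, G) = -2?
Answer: -15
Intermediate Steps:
t(m) = -4 + m
I(D, y) = y + 6*D*y (I(D, y) = (6*D)*y + y = 6*D*y + y = y + 6*D*y)
O = -3 (O = -5 - 1*(-2) = -5 + 2 = -3)
O + I(0, 1)*(-12) = -3 + (1*(1 + 6*0))*(-12) = -3 + (1*(1 + 0))*(-12) = -3 + (1*1)*(-12) = -3 + 1*(-12) = -3 - 12 = -15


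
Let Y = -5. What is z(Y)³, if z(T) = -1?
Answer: -1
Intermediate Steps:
z(Y)³ = (-1)³ = -1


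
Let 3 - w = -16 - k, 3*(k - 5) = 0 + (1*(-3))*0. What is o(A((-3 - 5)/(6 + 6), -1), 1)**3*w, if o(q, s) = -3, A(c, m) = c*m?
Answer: -648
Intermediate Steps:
k = 5 (k = 5 + (0 + (1*(-3))*0)/3 = 5 + (0 - 3*0)/3 = 5 + (0 + 0)/3 = 5 + (1/3)*0 = 5 + 0 = 5)
w = 24 (w = 3 - (-16 - 1*5) = 3 - (-16 - 5) = 3 - 1*(-21) = 3 + 21 = 24)
o(A((-3 - 5)/(6 + 6), -1), 1)**3*w = (-3)**3*24 = -27*24 = -648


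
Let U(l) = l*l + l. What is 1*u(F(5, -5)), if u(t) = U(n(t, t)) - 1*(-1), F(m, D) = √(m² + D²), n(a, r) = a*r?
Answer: 2551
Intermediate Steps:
U(l) = l + l² (U(l) = l² + l = l + l²)
F(m, D) = √(D² + m²)
u(t) = 1 + t²*(1 + t²) (u(t) = (t*t)*(1 + t*t) - 1*(-1) = t²*(1 + t²) + 1 = 1 + t²*(1 + t²))
1*u(F(5, -5)) = 1*(1 + (√((-5)² + 5²))² + (√((-5)² + 5²))⁴) = 1*(1 + (√(25 + 25))² + (√(25 + 25))⁴) = 1*(1 + (√50)² + (√50)⁴) = 1*(1 + (5*√2)² + (5*√2)⁴) = 1*(1 + 50 + 2500) = 1*2551 = 2551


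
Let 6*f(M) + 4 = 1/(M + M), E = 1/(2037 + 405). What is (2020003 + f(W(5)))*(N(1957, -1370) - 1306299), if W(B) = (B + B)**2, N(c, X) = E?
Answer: -702956880337092887/266400 ≈ -2.6387e+12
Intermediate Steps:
E = 1/2442 ≈ 0.00040950
N(c, X) = 1/2442
W(B) = 4*B**2 (W(B) = (2*B)**2 = 4*B**2)
f(M) = -2/3 + 1/(12*M) (f(M) = -2/3 + 1/(6*(M + M)) = -2/3 + 1/(6*((2*M))) = -2/3 + (1/(2*M))/6 = -2/3 + 1/(12*M))
(2020003 + f(W(5)))*(N(1957, -1370) - 1306299) = (2020003 + (1 - 32*5**2)/(12*((4*5**2))))*(1/2442 - 1306299) = (2020003 + (1 - 32*25)/(12*((4*25))))*(-3189982157/2442) = (2020003 + (1/12)*(1 - 8*100)/100)*(-3189982157/2442) = (2020003 + (1/12)*(1/100)*(1 - 800))*(-3189982157/2442) = (2020003 + (1/12)*(1/100)*(-799))*(-3189982157/2442) = (2020003 - 799/1200)*(-3189982157/2442) = (2424002801/1200)*(-3189982157/2442) = -702956880337092887/266400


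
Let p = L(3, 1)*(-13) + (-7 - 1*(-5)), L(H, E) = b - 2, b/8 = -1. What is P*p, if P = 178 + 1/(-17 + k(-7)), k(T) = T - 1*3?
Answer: 615040/27 ≈ 22779.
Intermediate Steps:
b = -8 (b = 8*(-1) = -8)
L(H, E) = -10 (L(H, E) = -8 - 2 = -10)
k(T) = -3 + T (k(T) = T - 3 = -3 + T)
p = 128 (p = -10*(-13) + (-7 - 1*(-5)) = 130 + (-7 + 5) = 130 - 2 = 128)
P = 4805/27 (P = 178 + 1/(-17 + (-3 - 7)) = 178 + 1/(-17 - 10) = 178 + 1/(-27) = 178 - 1/27 = 4805/27 ≈ 177.96)
P*p = (4805/27)*128 = 615040/27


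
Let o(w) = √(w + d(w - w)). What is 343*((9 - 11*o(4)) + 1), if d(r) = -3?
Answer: -343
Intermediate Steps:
o(w) = √(-3 + w) (o(w) = √(w - 3) = √(-3 + w))
343*((9 - 11*o(4)) + 1) = 343*((9 - 11*√(-3 + 4)) + 1) = 343*((9 - 11*√1) + 1) = 343*((9 - 11*1) + 1) = 343*((9 - 11) + 1) = 343*(-2 + 1) = 343*(-1) = -343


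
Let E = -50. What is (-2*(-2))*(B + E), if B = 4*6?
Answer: -104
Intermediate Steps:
B = 24
(-2*(-2))*(B + E) = (-2*(-2))*(24 - 50) = 4*(-26) = -104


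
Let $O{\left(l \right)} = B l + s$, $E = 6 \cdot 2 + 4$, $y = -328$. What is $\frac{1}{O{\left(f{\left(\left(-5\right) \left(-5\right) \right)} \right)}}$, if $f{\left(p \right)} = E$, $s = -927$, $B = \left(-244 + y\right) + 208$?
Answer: $- \frac{1}{6751} \approx -0.00014813$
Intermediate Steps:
$B = -364$ ($B = \left(-244 - 328\right) + 208 = -572 + 208 = -364$)
$E = 16$ ($E = 12 + 4 = 16$)
$f{\left(p \right)} = 16$
$O{\left(l \right)} = -927 - 364 l$ ($O{\left(l \right)} = - 364 l - 927 = -927 - 364 l$)
$\frac{1}{O{\left(f{\left(\left(-5\right) \left(-5\right) \right)} \right)}} = \frac{1}{-927 - 5824} = \frac{1}{-6751} = - \frac{1}{6751}$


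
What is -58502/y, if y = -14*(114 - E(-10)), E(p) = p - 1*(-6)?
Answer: 29251/826 ≈ 35.413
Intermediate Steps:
E(p) = 6 + p (E(p) = p + 6 = 6 + p)
y = -1652 (y = -14*(114 - (6 - 10)) = -14*(114 - 1*(-4)) = -14*(114 + 4) = -14*118 = -1652)
-58502/y = -58502/(-1652) = -58502*(-1/1652) = 29251/826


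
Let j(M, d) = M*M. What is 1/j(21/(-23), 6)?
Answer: 529/441 ≈ 1.1995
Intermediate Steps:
j(M, d) = M²
1/j(21/(-23), 6) = 1/((21/(-23))²) = 1/((21*(-1/23))²) = 1/((-21/23)²) = 1/(441/529) = 529/441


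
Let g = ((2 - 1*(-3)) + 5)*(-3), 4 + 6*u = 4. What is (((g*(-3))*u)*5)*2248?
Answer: 0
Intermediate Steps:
u = 0 (u = -2/3 + (1/6)*4 = -2/3 + 2/3 = 0)
g = -30 (g = ((2 + 3) + 5)*(-3) = (5 + 5)*(-3) = 10*(-3) = -30)
(((g*(-3))*u)*5)*2248 = ((-30*(-3)*0)*5)*2248 = ((90*0)*5)*2248 = (0*5)*2248 = 0*2248 = 0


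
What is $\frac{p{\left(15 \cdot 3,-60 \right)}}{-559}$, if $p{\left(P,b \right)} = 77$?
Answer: $- \frac{77}{559} \approx -0.13775$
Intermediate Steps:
$\frac{p{\left(15 \cdot 3,-60 \right)}}{-559} = \frac{77}{-559} = 77 \left(- \frac{1}{559}\right) = - \frac{77}{559}$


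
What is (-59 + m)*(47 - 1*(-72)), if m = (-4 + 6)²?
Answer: -6545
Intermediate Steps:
m = 4 (m = 2² = 4)
(-59 + m)*(47 - 1*(-72)) = (-59 + 4)*(47 - 1*(-72)) = -55*(47 + 72) = -55*119 = -6545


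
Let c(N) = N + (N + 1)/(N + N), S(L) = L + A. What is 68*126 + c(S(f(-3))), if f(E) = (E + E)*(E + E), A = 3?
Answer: 335693/39 ≈ 8607.5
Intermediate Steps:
f(E) = 4*E² (f(E) = (2*E)*(2*E) = 4*E²)
S(L) = 3 + L (S(L) = L + 3 = 3 + L)
c(N) = N + (1 + N)/(2*N) (c(N) = N + (1 + N)/((2*N)) = N + (1 + N)*(1/(2*N)) = N + (1 + N)/(2*N))
68*126 + c(S(f(-3))) = 68*126 + (½ + (3 + 4*(-3)²) + 1/(2*(3 + 4*(-3)²))) = 8568 + (½ + (3 + 4*9) + 1/(2*(3 + 4*9))) = 8568 + (½ + (3 + 36) + 1/(2*(3 + 36))) = 8568 + (½ + 39 + (½)/39) = 8568 + (½ + 39 + (½)*(1/39)) = 8568 + (½ + 39 + 1/78) = 8568 + 1541/39 = 335693/39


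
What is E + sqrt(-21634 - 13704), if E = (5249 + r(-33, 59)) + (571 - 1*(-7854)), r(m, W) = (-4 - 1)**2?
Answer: 13699 + I*sqrt(35338) ≈ 13699.0 + 187.98*I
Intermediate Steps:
r(m, W) = 25 (r(m, W) = (-5)**2 = 25)
E = 13699 (E = (5249 + 25) + (571 - 1*(-7854)) = 5274 + (571 + 7854) = 5274 + 8425 = 13699)
E + sqrt(-21634 - 13704) = 13699 + sqrt(-21634 - 13704) = 13699 + sqrt(-35338) = 13699 + I*sqrt(35338)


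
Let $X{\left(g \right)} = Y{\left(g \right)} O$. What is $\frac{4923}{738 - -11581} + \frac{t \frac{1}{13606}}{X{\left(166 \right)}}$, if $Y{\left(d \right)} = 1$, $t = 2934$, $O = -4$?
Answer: $\frac{115892703}{335224628} \approx 0.34572$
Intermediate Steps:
$X{\left(g \right)} = -4$ ($X{\left(g \right)} = 1 \left(-4\right) = -4$)
$\frac{4923}{738 - -11581} + \frac{t \frac{1}{13606}}{X{\left(166 \right)}} = \frac{4923}{738 - -11581} + \frac{2934 \cdot \frac{1}{13606}}{-4} = \frac{4923}{738 + 11581} + 2934 \cdot \frac{1}{13606} \left(- \frac{1}{4}\right) = \frac{4923}{12319} + \frac{1467}{6803} \left(- \frac{1}{4}\right) = 4923 \cdot \frac{1}{12319} - \frac{1467}{27212} = \frac{4923}{12319} - \frac{1467}{27212} = \frac{115892703}{335224628}$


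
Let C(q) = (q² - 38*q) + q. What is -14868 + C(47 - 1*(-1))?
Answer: -14340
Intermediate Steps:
C(q) = q² - 37*q
-14868 + C(47 - 1*(-1)) = -14868 + (47 - 1*(-1))*(-37 + (47 - 1*(-1))) = -14868 + (47 + 1)*(-37 + (47 + 1)) = -14868 + 48*(-37 + 48) = -14868 + 48*11 = -14868 + 528 = -14340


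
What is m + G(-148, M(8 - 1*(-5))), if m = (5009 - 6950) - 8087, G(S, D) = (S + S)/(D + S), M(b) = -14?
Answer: -812120/81 ≈ -10026.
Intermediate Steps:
G(S, D) = 2*S/(D + S) (G(S, D) = (2*S)/(D + S) = 2*S/(D + S))
m = -10028 (m = -1941 - 8087 = -10028)
m + G(-148, M(8 - 1*(-5))) = -10028 + 2*(-148)/(-14 - 148) = -10028 + 2*(-148)/(-162) = -10028 + 2*(-148)*(-1/162) = -10028 + 148/81 = -812120/81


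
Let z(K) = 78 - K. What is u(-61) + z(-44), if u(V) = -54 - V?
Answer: 129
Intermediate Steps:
u(-61) + z(-44) = (-54 - 1*(-61)) + (78 - 1*(-44)) = (-54 + 61) + (78 + 44) = 7 + 122 = 129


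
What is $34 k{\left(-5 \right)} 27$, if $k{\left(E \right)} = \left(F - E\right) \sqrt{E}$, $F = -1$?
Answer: $3672 i \sqrt{5} \approx 8210.8 i$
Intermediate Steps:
$k{\left(E \right)} = \sqrt{E} \left(-1 - E\right)$ ($k{\left(E \right)} = \left(-1 - E\right) \sqrt{E} = \sqrt{E} \left(-1 - E\right)$)
$34 k{\left(-5 \right)} 27 = 34 \sqrt{-5} \left(-1 - -5\right) 27 = 34 i \sqrt{5} \left(-1 + 5\right) 27 = 34 i \sqrt{5} \cdot 4 \cdot 27 = 34 \cdot 4 i \sqrt{5} \cdot 27 = 136 i \sqrt{5} \cdot 27 = 3672 i \sqrt{5}$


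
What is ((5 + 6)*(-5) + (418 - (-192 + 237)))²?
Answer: 101124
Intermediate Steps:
((5 + 6)*(-5) + (418 - (-192 + 237)))² = (11*(-5) + (418 - 1*45))² = (-55 + (418 - 45))² = (-55 + 373)² = 318² = 101124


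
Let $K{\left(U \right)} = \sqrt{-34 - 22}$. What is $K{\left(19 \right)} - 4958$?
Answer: $-4958 + 2 i \sqrt{14} \approx -4958.0 + 7.4833 i$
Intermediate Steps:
$K{\left(U \right)} = 2 i \sqrt{14}$ ($K{\left(U \right)} = \sqrt{-56} = 2 i \sqrt{14}$)
$K{\left(19 \right)} - 4958 = 2 i \sqrt{14} - 4958 = -4958 + 2 i \sqrt{14}$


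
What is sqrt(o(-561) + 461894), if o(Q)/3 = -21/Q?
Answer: sqrt(16151975213)/187 ≈ 679.63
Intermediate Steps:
o(Q) = -63/Q (o(Q) = 3*(-21/Q) = -63/Q)
sqrt(o(-561) + 461894) = sqrt(-63/(-561) + 461894) = sqrt(-63*(-1/561) + 461894) = sqrt(21/187 + 461894) = sqrt(86374199/187) = sqrt(16151975213)/187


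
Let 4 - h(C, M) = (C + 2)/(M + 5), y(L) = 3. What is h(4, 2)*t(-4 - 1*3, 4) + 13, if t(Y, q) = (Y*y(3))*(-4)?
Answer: 277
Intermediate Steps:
h(C, M) = 4 - (2 + C)/(5 + M) (h(C, M) = 4 - (C + 2)/(M + 5) = 4 - (2 + C)/(5 + M))
t(Y, q) = -12*Y (t(Y, q) = (Y*3)*(-4) = (3*Y)*(-4) = -12*Y)
h(4, 2)*t(-4 - 1*3, 4) + 13 = ((18 - 1*4 + 4*2)/(5 + 2))*(-12*(-4 - 1*3)) + 13 = ((18 - 4 + 8)/7)*(-12*(-4 - 3)) + 13 = ((⅐)*22)*(-12*(-7)) + 13 = (22/7)*84 + 13 = 264 + 13 = 277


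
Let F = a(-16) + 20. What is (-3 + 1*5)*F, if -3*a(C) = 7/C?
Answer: 967/24 ≈ 40.292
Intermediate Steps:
a(C) = -7/(3*C)
F = 967/48 (F = -7/3/(-16) + 20 = -7/3*(-1/16) + 20 = 7/48 + 20 = 967/48 ≈ 20.146)
(-3 + 1*5)*F = (-3 + 1*5)*(967/48) = (-3 + 5)*(967/48) = 2*(967/48) = 967/24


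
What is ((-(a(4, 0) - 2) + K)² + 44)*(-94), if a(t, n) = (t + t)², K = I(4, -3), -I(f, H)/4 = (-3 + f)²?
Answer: -413600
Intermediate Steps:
I(f, H) = -4*(-3 + f)²
K = -4 (K = -4*(-3 + 4)² = -4*1² = -4*1 = -4)
a(t, n) = 4*t² (a(t, n) = (2*t)² = 4*t²)
((-(a(4, 0) - 2) + K)² + 44)*(-94) = ((-(4*4² - 2) - 4)² + 44)*(-94) = ((-(4*16 - 2) - 4)² + 44)*(-94) = ((-(64 - 2) - 4)² + 44)*(-94) = ((-1*62 - 4)² + 44)*(-94) = ((-62 - 4)² + 44)*(-94) = ((-66)² + 44)*(-94) = (4356 + 44)*(-94) = 4400*(-94) = -413600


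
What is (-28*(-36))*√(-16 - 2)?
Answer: 3024*I*√2 ≈ 4276.6*I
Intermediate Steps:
(-28*(-36))*√(-16 - 2) = 1008*√(-18) = 1008*(3*I*√2) = 3024*I*√2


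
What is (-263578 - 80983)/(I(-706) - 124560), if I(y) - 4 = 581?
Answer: 344561/123975 ≈ 2.7793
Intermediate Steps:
I(y) = 585 (I(y) = 4 + 581 = 585)
(-263578 - 80983)/(I(-706) - 124560) = (-263578 - 80983)/(585 - 124560) = -344561/(-123975) = -344561*(-1/123975) = 344561/123975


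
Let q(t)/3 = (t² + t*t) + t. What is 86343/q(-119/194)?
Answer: 15929437/77 ≈ 2.0688e+5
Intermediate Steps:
q(t) = 3*t + 6*t² (q(t) = 3*((t² + t*t) + t) = 3*((t² + t²) + t) = 3*(2*t² + t) = 3*(t + 2*t²) = 3*t + 6*t²)
86343/q(-119/194) = 86343/((3*(-119/194)*(1 + 2*(-119/194)))) = 86343/((3*(-119/194)*(1 - 119/97))) = 86343/((3*(-119/194)*(-22/97))) = 86343/(3927/9409) = 86343*(9409/3927) = 15929437/77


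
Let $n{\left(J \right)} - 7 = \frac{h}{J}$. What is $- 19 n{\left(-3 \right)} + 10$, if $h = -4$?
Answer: $- \frac{445}{3} \approx -148.33$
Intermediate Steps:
$n{\left(J \right)} = 7 - \frac{4}{J}$
$- 19 n{\left(-3 \right)} + 10 = - 19 \left(7 - \frac{4}{-3}\right) + 10 = - 19 \left(7 - - \frac{4}{3}\right) + 10 = - 19 \left(7 + \frac{4}{3}\right) + 10 = \left(-19\right) \frac{25}{3} + 10 = - \frac{475}{3} + 10 = - \frac{445}{3}$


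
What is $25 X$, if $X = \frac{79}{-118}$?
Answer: $- \frac{1975}{118} \approx -16.737$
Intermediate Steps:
$X = - \frac{79}{118}$ ($X = 79 \left(- \frac{1}{118}\right) = - \frac{79}{118} \approx -0.66949$)
$25 X = 25 \left(- \frac{79}{118}\right) = - \frac{1975}{118}$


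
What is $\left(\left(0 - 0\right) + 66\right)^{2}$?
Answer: $4356$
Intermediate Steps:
$\left(\left(0 - 0\right) + 66\right)^{2} = \left(\left(0 + 0\right) + 66\right)^{2} = \left(0 + 66\right)^{2} = 66^{2} = 4356$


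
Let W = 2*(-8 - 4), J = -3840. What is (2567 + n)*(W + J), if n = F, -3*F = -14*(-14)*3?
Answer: -9161544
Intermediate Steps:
F = -196 (F = -(-14*(-14))*3/3 = -196*3/3 = -⅓*588 = -196)
n = -196
W = -24 (W = 2*(-12) = -24)
(2567 + n)*(W + J) = (2567 - 196)*(-24 - 3840) = 2371*(-3864) = -9161544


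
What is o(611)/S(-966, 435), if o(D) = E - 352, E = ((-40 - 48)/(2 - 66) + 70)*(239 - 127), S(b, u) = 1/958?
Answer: 7321036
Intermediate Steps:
S(b, u) = 1/958
E = 7994 (E = (-88/(-64) + 70)*112 = (-88*(-1/64) + 70)*112 = (11/8 + 70)*112 = (571/8)*112 = 7994)
o(D) = 7642 (o(D) = 7994 - 352 = 7642)
o(611)/S(-966, 435) = 7642/(1/958) = 7642*958 = 7321036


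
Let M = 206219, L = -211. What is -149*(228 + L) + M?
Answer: 203686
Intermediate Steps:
-149*(228 + L) + M = -149*(228 - 211) + 206219 = -149*17 + 206219 = -2533 + 206219 = 203686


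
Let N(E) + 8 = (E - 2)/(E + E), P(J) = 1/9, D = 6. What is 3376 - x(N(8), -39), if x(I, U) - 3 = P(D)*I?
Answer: 242917/72 ≈ 3373.8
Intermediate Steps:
P(J) = ⅑ (P(J) = 1*(⅑) = ⅑)
N(E) = -8 + (-2 + E)/(2*E) (N(E) = -8 + (E - 2)/(E + E) = -8 + (-2 + E)/((2*E)) = -8 + (-2 + E)*(1/(2*E)) = -8 + (-2 + E)/(2*E))
x(I, U) = 3 + I/9
3376 - x(N(8), -39) = 3376 - (3 + (-15/2 - 1/8)/9) = 3376 - (3 + (-15/2 - 1*⅛)/9) = 3376 - (3 + (-15/2 - ⅛)/9) = 3376 - (3 + (⅑)*(-61/8)) = 3376 - (3 - 61/72) = 3376 - 1*155/72 = 3376 - 155/72 = 242917/72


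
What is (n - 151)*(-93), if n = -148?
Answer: 27807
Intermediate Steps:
(n - 151)*(-93) = (-148 - 151)*(-93) = -299*(-93) = 27807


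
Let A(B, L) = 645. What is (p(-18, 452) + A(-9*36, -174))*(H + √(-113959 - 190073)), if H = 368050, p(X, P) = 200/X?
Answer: 2099725250/9 + 22820*I*√19002/9 ≈ 2.333e+8 + 3.4952e+5*I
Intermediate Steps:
(p(-18, 452) + A(-9*36, -174))*(H + √(-113959 - 190073)) = (200/(-18) + 645)*(368050 + √(-113959 - 190073)) = (200*(-1/18) + 645)*(368050 + √(-304032)) = (-100/9 + 645)*(368050 + 4*I*√19002) = 5705*(368050 + 4*I*√19002)/9 = 2099725250/9 + 22820*I*√19002/9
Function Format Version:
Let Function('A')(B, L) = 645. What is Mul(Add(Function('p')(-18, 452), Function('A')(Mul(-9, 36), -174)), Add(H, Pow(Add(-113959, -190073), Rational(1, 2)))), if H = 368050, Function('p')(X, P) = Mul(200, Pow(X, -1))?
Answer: Add(Rational(2099725250, 9), Mul(Rational(22820, 9), I, Pow(19002, Rational(1, 2)))) ≈ Add(2.3330e+8, Mul(3.4952e+5, I))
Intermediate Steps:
Mul(Add(Function('p')(-18, 452), Function('A')(Mul(-9, 36), -174)), Add(H, Pow(Add(-113959, -190073), Rational(1, 2)))) = Mul(Add(Mul(200, Pow(-18, -1)), 645), Add(368050, Pow(Add(-113959, -190073), Rational(1, 2)))) = Mul(Add(Mul(200, Rational(-1, 18)), 645), Add(368050, Pow(-304032, Rational(1, 2)))) = Mul(Add(Rational(-100, 9), 645), Add(368050, Mul(4, I, Pow(19002, Rational(1, 2))))) = Mul(Rational(5705, 9), Add(368050, Mul(4, I, Pow(19002, Rational(1, 2))))) = Add(Rational(2099725250, 9), Mul(Rational(22820, 9), I, Pow(19002, Rational(1, 2))))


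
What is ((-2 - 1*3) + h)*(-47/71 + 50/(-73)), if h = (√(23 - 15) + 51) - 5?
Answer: -286221/5183 - 13962*√2/5183 ≈ -59.033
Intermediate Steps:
h = 46 + 2*√2 (h = (√8 + 51) - 5 = (2*√2 + 51) - 5 = (51 + 2*√2) - 5 = 46 + 2*√2 ≈ 48.828)
((-2 - 1*3) + h)*(-47/71 + 50/(-73)) = ((-2 - 1*3) + (46 + 2*√2))*(-47/71 + 50/(-73)) = ((-2 - 3) + (46 + 2*√2))*(-47*1/71 + 50*(-1/73)) = (-5 + (46 + 2*√2))*(-47/71 - 50/73) = (41 + 2*√2)*(-6981/5183) = -286221/5183 - 13962*√2/5183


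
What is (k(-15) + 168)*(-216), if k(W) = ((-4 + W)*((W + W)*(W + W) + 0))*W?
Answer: -55440288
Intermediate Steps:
k(W) = 4*W³*(-4 + W) (k(W) = ((-4 + W)*((2*W)*(2*W) + 0))*W = ((-4 + W)*(4*W² + 0))*W = ((-4 + W)*(4*W²))*W = (4*W²*(-4 + W))*W = 4*W³*(-4 + W))
(k(-15) + 168)*(-216) = (4*(-15)³*(-4 - 15) + 168)*(-216) = (4*(-3375)*(-19) + 168)*(-216) = (256500 + 168)*(-216) = 256668*(-216) = -55440288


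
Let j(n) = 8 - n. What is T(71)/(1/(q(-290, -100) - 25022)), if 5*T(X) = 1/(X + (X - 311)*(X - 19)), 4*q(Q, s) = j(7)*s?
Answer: 25047/62045 ≈ 0.40369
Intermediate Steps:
q(Q, s) = s/4 (q(Q, s) = ((8 - 1*7)*s)/4 = ((8 - 7)*s)/4 = (1*s)/4 = s/4)
T(X) = 1/(5*(X + (-311 + X)*(-19 + X))) (T(X) = 1/(5*(X + (X - 311)*(X - 19))) = 1/(5*(X + (-311 + X)*(-19 + X))))
T(71)/(1/(q(-290, -100) - 25022)) = (1/(5*(5909 + 71² - 329*71)))/(1/((¼)*(-100) - 25022)) = (1/(5*(5909 + 5041 - 23359)))/(1/(-25 - 25022)) = ((⅕)/(-12409))/(1/(-25047)) = ((⅕)*(-1/12409))/(-1/25047) = -1/62045*(-25047) = 25047/62045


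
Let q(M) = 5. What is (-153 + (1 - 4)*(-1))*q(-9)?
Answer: -750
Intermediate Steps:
(-153 + (1 - 4)*(-1))*q(-9) = (-153 + (1 - 4)*(-1))*5 = (-153 - 3*(-1))*5 = (-153 + 3)*5 = -150*5 = -750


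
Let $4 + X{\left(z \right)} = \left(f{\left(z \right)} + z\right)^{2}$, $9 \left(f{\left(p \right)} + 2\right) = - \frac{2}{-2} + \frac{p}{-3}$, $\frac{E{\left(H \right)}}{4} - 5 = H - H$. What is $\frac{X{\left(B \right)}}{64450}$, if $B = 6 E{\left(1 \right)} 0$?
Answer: $- \frac{7}{1044090} \approx -6.7044 \cdot 10^{-6}$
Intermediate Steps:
$E{\left(H \right)} = 20$ ($E{\left(H \right)} = 20 + 4 \left(H - H\right) = 20 + 4 \cdot 0 = 20 + 0 = 20$)
$f{\left(p \right)} = - \frac{17}{9} - \frac{p}{27}$ ($f{\left(p \right)} = -2 + \frac{- \frac{2}{-2} + \frac{p}{-3}}{9} = -2 + \frac{\left(-2\right) \left(- \frac{1}{2}\right) + p \left(- \frac{1}{3}\right)}{9} = -2 + \frac{1 - \frac{p}{3}}{9} = -2 - \left(- \frac{1}{9} + \frac{p}{27}\right) = - \frac{17}{9} - \frac{p}{27}$)
$B = 0$ ($B = 6 \cdot 20 \cdot 0 = 120 \cdot 0 = 0$)
$X{\left(z \right)} = -4 + \left(- \frac{17}{9} + \frac{26 z}{27}\right)^{2}$ ($X{\left(z \right)} = -4 + \left(\left(- \frac{17}{9} - \frac{z}{27}\right) + z\right)^{2} = -4 + \left(- \frac{17}{9} + \frac{26 z}{27}\right)^{2}$)
$\frac{X{\left(B \right)}}{64450} = \frac{-4 + \frac{\left(-51 + 26 \cdot 0\right)^{2}}{729}}{64450} = \left(-4 + \frac{\left(-51 + 0\right)^{2}}{729}\right) \frac{1}{64450} = \left(-4 + \frac{\left(-51\right)^{2}}{729}\right) \frac{1}{64450} = \left(-4 + \frac{1}{729} \cdot 2601\right) \frac{1}{64450} = \left(-4 + \frac{289}{81}\right) \frac{1}{64450} = \left(- \frac{35}{81}\right) \frac{1}{64450} = - \frac{7}{1044090}$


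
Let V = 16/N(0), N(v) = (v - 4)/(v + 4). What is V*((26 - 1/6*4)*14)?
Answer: -17024/3 ≈ -5674.7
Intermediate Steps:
N(v) = (-4 + v)/(4 + v)
V = -16 (V = 16/(((-4 + 0)/(4 + 0))) = 16/((-4/4)) = 16/(((¼)*(-4))) = 16/(-1) = 16*(-1) = -16)
V*((26 - 1/6*4)*14) = -16*(26 - 1/6*4)*14 = -16*(26 - 1*⅙*4)*14 = -16*(26 - ⅙*4)*14 = -16*(26 - ⅔)*14 = -1216*14/3 = -16*1064/3 = -17024/3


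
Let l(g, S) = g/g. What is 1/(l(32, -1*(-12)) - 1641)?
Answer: -1/1640 ≈ -0.00060976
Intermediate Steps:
l(g, S) = 1
1/(l(32, -1*(-12)) - 1641) = 1/(1 - 1641) = 1/(-1640) = -1/1640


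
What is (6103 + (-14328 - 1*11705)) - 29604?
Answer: -49534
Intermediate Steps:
(6103 + (-14328 - 1*11705)) - 29604 = (6103 + (-14328 - 11705)) - 29604 = (6103 - 26033) - 29604 = -19930 - 29604 = -49534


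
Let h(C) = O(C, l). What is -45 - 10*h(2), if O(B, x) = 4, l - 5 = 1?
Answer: -85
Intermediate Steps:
l = 6 (l = 5 + 1 = 6)
h(C) = 4
-45 - 10*h(2) = -45 - 10*4 = -45 - 40 = -85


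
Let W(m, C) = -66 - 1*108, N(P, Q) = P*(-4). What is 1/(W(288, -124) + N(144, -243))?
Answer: -1/750 ≈ -0.0013333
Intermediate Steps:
N(P, Q) = -4*P
W(m, C) = -174 (W(m, C) = -66 - 108 = -174)
1/(W(288, -124) + N(144, -243)) = 1/(-174 - 4*144) = 1/(-174 - 576) = 1/(-750) = -1/750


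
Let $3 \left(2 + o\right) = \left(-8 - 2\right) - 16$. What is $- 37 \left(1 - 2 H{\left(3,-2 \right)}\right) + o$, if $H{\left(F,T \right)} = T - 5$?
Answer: $- \frac{1697}{3} \approx -565.67$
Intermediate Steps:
$H{\left(F,T \right)} = -5 + T$
$o = - \frac{32}{3}$ ($o = -2 + \frac{\left(-8 - 2\right) - 16}{3} = -2 + \frac{-10 - 16}{3} = -2 + \frac{1}{3} \left(-26\right) = -2 - \frac{26}{3} = - \frac{32}{3} \approx -10.667$)
$- 37 \left(1 - 2 H{\left(3,-2 \right)}\right) + o = - 37 \left(1 - 2 \left(-5 - 2\right)\right) - \frac{32}{3} = - 37 \left(1 - -14\right) - \frac{32}{3} = - 37 \left(1 + 14\right) - \frac{32}{3} = \left(-37\right) 15 - \frac{32}{3} = -555 - \frac{32}{3} = - \frac{1697}{3}$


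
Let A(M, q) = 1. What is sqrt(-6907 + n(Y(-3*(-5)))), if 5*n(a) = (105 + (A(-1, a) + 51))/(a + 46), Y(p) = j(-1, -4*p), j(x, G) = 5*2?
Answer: 3*I*sqrt(15040690)/140 ≈ 83.105*I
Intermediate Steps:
j(x, G) = 10
Y(p) = 10
n(a) = 157/(5*(46 + a)) (n(a) = ((105 + (1 + 51))/(a + 46))/5 = ((105 + 52)/(46 + a))/5 = (157/(46 + a))/5 = 157/(5*(46 + a)))
sqrt(-6907 + n(Y(-3*(-5)))) = sqrt(-6907 + 157/(5*(46 + 10))) = sqrt(-6907 + (157/5)/56) = sqrt(-6907 + (157/5)*(1/56)) = sqrt(-6907 + 157/280) = sqrt(-1933803/280) = 3*I*sqrt(15040690)/140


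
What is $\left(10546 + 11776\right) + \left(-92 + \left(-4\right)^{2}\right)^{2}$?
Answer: $28098$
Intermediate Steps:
$\left(10546 + 11776\right) + \left(-92 + \left(-4\right)^{2}\right)^{2} = 22322 + \left(-92 + 16\right)^{2} = 22322 + \left(-76\right)^{2} = 22322 + 5776 = 28098$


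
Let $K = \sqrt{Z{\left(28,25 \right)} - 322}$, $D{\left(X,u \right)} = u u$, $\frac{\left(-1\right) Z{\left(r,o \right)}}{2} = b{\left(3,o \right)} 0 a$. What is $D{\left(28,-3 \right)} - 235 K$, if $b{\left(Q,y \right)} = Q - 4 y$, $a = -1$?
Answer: $9 - 235 i \sqrt{322} \approx 9.0 - 4216.9 i$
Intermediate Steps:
$Z{\left(r,o \right)} = 0$ ($Z{\left(r,o \right)} = - 2 \left(3 - 4 o\right) 0 \left(-1\right) = - 2 \cdot 0 \left(-1\right) = \left(-2\right) 0 = 0$)
$D{\left(X,u \right)} = u^{2}$
$K = i \sqrt{322}$ ($K = \sqrt{0 - 322} = \sqrt{-322} = i \sqrt{322} \approx 17.944 i$)
$D{\left(28,-3 \right)} - 235 K = \left(-3\right)^{2} - 235 i \sqrt{322} = 9 - 235 i \sqrt{322}$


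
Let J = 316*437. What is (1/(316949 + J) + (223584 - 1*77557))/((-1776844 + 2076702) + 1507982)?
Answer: 16612068027/205660330360 ≈ 0.080774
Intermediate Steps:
J = 138092
(1/(316949 + J) + (223584 - 1*77557))/((-1776844 + 2076702) + 1507982) = (1/(316949 + 138092) + (223584 - 1*77557))/((-1776844 + 2076702) + 1507982) = (1/455041 + (223584 - 77557))/(299858 + 1507982) = (1/455041 + 146027)/1807840 = (66448272108/455041)*(1/1807840) = 16612068027/205660330360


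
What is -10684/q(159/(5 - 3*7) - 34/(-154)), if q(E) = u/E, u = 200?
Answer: 31974541/61600 ≈ 519.07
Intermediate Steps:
q(E) = 200/E
-10684/q(159/(5 - 3*7) - 34/(-154)) = -(45407/3850 + 424689/(50*(5 - 3*7))) = -(45407/3850 + 424689/(50*(5 - 21))) = -10684/(200/(159/(-16) + 17/77)) = -10684/(200/(159*(-1/16) + 17/77)) = -10684/(200/(-159/16 + 17/77)) = -10684/(200/(-11971/1232)) = -10684/(200*(-1232/11971)) = -10684/(-246400/11971) = -10684*(-11971/246400) = 31974541/61600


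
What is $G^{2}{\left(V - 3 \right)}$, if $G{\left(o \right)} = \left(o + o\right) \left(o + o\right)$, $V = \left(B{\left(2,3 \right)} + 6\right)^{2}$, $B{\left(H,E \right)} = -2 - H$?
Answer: $16$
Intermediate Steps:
$V = 4$ ($V = \left(\left(-2 - 2\right) + 6\right)^{2} = \left(-4 + 6\right)^{2} = 2^{2} = 4$)
$G{\left(o \right)} = 4 o^{2}$ ($G{\left(o \right)} = 2 o 2 o = 4 o^{2}$)
$G^{2}{\left(V - 3 \right)} = \left(4 \left(4 - 3\right)^{2}\right)^{2} = \left(4 \cdot 1^{2}\right)^{2} = \left(4 \cdot 1\right)^{2} = 4^{2} = 16$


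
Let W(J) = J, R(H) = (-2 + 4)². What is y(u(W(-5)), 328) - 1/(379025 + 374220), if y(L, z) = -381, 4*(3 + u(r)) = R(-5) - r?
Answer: -286986346/753245 ≈ -381.00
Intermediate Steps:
R(H) = 4 (R(H) = 2² = 4)
u(r) = -2 - r/4 (u(r) = -3 + (4 - r)/4 = -3 + (1 - r/4) = -2 - r/4)
y(u(W(-5)), 328) - 1/(379025 + 374220) = -381 - 1/(379025 + 374220) = -381 - 1/753245 = -286986346/753245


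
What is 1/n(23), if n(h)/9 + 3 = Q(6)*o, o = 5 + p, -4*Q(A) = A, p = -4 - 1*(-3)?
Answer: -1/81 ≈ -0.012346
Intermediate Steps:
p = -1 (p = -4 + 3 = -1)
Q(A) = -A/4
o = 4 (o = 5 - 1 = 4)
n(h) = -81 (n(h) = -27 + 9*(-¼*6*4) = -27 + 9*(-3/2*4) = -27 + 9*(-6) = -27 - 54 = -81)
1/n(23) = 1/(-81) = -1/81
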